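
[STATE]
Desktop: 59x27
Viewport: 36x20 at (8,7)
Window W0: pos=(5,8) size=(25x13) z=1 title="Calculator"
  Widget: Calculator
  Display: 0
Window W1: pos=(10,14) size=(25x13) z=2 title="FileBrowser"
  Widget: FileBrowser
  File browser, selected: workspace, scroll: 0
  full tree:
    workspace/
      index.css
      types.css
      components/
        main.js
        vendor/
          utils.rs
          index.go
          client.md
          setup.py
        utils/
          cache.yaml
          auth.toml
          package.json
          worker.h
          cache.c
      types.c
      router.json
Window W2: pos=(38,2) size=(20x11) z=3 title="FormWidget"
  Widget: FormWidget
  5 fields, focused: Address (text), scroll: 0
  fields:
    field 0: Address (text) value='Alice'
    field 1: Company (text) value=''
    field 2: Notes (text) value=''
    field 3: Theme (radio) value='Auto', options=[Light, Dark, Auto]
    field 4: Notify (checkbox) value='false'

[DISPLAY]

                              ┃  Not
━━━━━━━━━━━━━━━━━━━━━┓        ┃  The
alculator            ┃        ┃  Not
─────────────────────┨        ┃     
                    0┃        ┃     
──┬───┬───┬───┐      ┃        ┗━━━━━
7 │ 8 │ 9 │ ÷ │      ┃              
──┏━━━━━━━━━━━━━━━━━━━━━━━┓         
4 ┃ FileBrowser           ┃         
──┠───────────────────────┨         
1 ┃> [-] workspace/       ┃         
──┃    index.css          ┃         
0 ┃    types.css          ┃         
━━┃    [+] components/    ┃         
  ┃    types.c            ┃         
  ┃    router.json        ┃         
  ┃                       ┃         
  ┃                       ┃         
  ┃                       ┃         
  ┗━━━━━━━━━━━━━━━━━━━━━━━┛         


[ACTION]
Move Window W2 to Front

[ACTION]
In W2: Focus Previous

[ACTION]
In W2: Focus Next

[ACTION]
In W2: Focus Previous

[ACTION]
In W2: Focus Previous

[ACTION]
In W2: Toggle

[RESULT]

                              ┃  Not
━━━━━━━━━━━━━━━━━━━━━┓        ┃> The
alculator            ┃        ┃  Not
─────────────────────┨        ┃     
                    0┃        ┃     
──┬───┬───┬───┐      ┃        ┗━━━━━
7 │ 8 │ 9 │ ÷ │      ┃              
──┏━━━━━━━━━━━━━━━━━━━━━━━┓         
4 ┃ FileBrowser           ┃         
──┠───────────────────────┨         
1 ┃> [-] workspace/       ┃         
──┃    index.css          ┃         
0 ┃    types.css          ┃         
━━┃    [+] components/    ┃         
  ┃    types.c            ┃         
  ┃    router.json        ┃         
  ┃                       ┃         
  ┃                       ┃         
  ┃                       ┃         
  ┗━━━━━━━━━━━━━━━━━━━━━━━┛         


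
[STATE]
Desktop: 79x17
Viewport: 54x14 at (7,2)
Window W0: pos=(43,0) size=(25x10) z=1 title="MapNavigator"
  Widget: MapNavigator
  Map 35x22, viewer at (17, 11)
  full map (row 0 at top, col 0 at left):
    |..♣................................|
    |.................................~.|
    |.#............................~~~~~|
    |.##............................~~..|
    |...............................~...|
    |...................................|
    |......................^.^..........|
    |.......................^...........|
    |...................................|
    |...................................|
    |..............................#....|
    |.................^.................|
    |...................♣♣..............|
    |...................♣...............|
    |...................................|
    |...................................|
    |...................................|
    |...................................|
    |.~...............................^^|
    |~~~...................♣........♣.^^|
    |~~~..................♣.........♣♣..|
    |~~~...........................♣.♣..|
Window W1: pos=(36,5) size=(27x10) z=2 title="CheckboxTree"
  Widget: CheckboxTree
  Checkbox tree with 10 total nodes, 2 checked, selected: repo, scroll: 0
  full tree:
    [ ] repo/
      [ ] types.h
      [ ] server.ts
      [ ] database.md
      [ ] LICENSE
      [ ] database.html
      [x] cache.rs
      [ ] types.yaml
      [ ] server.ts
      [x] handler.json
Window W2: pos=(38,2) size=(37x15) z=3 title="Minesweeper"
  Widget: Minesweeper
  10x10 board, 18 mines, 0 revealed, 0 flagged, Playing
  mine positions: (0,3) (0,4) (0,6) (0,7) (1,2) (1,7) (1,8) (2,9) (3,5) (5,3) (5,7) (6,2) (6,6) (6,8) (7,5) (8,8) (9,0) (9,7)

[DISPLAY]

                               ┏━━━━━━━━━━━━━━━━━━━━━━
                               ┃ Minesweeper          
                               ┠──────────────────────
                             ┏━┃■■■■■■■■■■            
                             ┃ ┃■■■■■■■■■■            
                             ┠─┃■■■■■■■■■■            
                             ┃>┃■■■■■■■■■■            
                             ┃ ┃■■■■■■■■■■            
                             ┃ ┃■■■■■■■■■■            
                             ┃ ┃■■■■■■■■■■            
                             ┃ ┃■■■■■■■■■■            
                             ┃ ┃■■■■■■■■■■            
                             ┗━┃■■■■■■■■■■            
                               ┃                      


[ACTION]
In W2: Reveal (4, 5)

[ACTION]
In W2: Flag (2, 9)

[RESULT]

                               ┏━━━━━━━━━━━━━━━━━━━━━━
                               ┃ Minesweeper          
                               ┠──────────────────────
                             ┏━┃■■■■■■■■■■            
                             ┃ ┃■■■■■■■■■■            
                             ┠─┃■■■■■■■■■⚑            
                             ┃>┃■■■■■■■■■■            
                             ┃ ┃■■■■■1■■■■            
                             ┃ ┃■■■■■■■■■■            
                             ┃ ┃■■■■■■■■■■            
                             ┃ ┃■■■■■■■■■■            
                             ┃ ┃■■■■■■■■■■            
                             ┗━┃■■■■■■■■■■            
                               ┃                      


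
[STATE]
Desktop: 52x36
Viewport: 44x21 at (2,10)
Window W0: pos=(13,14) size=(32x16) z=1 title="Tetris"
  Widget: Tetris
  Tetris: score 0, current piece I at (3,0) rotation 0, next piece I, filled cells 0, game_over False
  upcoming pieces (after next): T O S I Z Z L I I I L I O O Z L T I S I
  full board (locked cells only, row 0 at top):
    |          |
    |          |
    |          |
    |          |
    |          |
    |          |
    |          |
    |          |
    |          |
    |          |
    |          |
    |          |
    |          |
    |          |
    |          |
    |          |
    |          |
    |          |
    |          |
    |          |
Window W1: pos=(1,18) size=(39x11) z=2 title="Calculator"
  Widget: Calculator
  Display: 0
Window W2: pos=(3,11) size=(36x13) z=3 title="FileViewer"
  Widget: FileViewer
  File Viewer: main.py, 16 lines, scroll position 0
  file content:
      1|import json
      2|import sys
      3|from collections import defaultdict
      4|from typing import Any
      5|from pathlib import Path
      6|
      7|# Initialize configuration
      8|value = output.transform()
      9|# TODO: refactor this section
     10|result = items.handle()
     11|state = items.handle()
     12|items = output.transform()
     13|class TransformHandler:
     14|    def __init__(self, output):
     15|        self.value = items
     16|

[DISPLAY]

                                            
 ┏━━━━━━━━━━━━━━━━━━━━━━━━━━━━━━━━━━┓       
 ┃ FileViewer                       ┃       
 ┠──────────────────────────────────┨       
 ┃import json                      ▲┃━━━━━┓ 
 ┃import sys                       █┃     ┃ 
 ┃from collections import defaultdi░┃─────┨ 
 ┃from typing import Any           ░┃     ┃ 
━┃from pathlib import Path         ░┃┓    ┃ 
 ┃                                 ░┃┃    ┃ 
─┃# Initialize configuration       ░┃┨    ┃ 
 ┃value = output.transform()       ░┃┃    ┃ 
┌┃# TODO: refactor this section    ▼┃┃    ┃ 
│┗━━━━━━━━━━━━━━━━━━━━━━━━━━━━━━━━━━┛┃    ┃ 
├───┼───┼───┼───┤                    ┃    ┃ 
│ 4 │ 5 │ 6 │ × │                    ┃    ┃ 
├───┼───┼───┼───┤                    ┃    ┃ 
│ 1 │ 2 │ 3 │ - │                    ┃    ┃ 
━━━━━━━━━━━━━━━━━━━━━━━━━━━━━━━━━━━━━┛    ┃ 
           ┗━━━━━━━━━━━━━━━━━━━━━━━━━━━━━━┛ 
                                            


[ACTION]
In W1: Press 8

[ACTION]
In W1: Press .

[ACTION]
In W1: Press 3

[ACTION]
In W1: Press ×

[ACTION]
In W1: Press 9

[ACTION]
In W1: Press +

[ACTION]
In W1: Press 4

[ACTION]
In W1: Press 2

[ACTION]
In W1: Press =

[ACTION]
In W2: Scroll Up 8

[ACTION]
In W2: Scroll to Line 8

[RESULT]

                                            
 ┏━━━━━━━━━━━━━━━━━━━━━━━━━━━━━━━━━━┓       
 ┃ FileViewer                       ┃       
 ┠──────────────────────────────────┨       
 ┃value = output.transform()       ▲┃━━━━━┓ 
 ┃# TODO: refactor this section    ░┃     ┃ 
 ┃result = items.handle()          ░┃─────┨ 
 ┃state = items.handle()           ░┃     ┃ 
━┃items = output.transform()       ░┃┓    ┃ 
 ┃class TransformHandler:          ░┃┃    ┃ 
─┃    def __init__(self, output):  ░┃┨    ┃ 
 ┃        self.value = items       █┃┃    ┃ 
┌┃                                 ▼┃┃    ┃ 
│┗━━━━━━━━━━━━━━━━━━━━━━━━━━━━━━━━━━┛┃    ┃ 
├───┼───┼───┼───┤                    ┃    ┃ 
│ 4 │ 5 │ 6 │ × │                    ┃    ┃ 
├───┼───┼───┼───┤                    ┃    ┃ 
│ 1 │ 2 │ 3 │ - │                    ┃    ┃ 
━━━━━━━━━━━━━━━━━━━━━━━━━━━━━━━━━━━━━┛    ┃ 
           ┗━━━━━━━━━━━━━━━━━━━━━━━━━━━━━━┛ 
                                            


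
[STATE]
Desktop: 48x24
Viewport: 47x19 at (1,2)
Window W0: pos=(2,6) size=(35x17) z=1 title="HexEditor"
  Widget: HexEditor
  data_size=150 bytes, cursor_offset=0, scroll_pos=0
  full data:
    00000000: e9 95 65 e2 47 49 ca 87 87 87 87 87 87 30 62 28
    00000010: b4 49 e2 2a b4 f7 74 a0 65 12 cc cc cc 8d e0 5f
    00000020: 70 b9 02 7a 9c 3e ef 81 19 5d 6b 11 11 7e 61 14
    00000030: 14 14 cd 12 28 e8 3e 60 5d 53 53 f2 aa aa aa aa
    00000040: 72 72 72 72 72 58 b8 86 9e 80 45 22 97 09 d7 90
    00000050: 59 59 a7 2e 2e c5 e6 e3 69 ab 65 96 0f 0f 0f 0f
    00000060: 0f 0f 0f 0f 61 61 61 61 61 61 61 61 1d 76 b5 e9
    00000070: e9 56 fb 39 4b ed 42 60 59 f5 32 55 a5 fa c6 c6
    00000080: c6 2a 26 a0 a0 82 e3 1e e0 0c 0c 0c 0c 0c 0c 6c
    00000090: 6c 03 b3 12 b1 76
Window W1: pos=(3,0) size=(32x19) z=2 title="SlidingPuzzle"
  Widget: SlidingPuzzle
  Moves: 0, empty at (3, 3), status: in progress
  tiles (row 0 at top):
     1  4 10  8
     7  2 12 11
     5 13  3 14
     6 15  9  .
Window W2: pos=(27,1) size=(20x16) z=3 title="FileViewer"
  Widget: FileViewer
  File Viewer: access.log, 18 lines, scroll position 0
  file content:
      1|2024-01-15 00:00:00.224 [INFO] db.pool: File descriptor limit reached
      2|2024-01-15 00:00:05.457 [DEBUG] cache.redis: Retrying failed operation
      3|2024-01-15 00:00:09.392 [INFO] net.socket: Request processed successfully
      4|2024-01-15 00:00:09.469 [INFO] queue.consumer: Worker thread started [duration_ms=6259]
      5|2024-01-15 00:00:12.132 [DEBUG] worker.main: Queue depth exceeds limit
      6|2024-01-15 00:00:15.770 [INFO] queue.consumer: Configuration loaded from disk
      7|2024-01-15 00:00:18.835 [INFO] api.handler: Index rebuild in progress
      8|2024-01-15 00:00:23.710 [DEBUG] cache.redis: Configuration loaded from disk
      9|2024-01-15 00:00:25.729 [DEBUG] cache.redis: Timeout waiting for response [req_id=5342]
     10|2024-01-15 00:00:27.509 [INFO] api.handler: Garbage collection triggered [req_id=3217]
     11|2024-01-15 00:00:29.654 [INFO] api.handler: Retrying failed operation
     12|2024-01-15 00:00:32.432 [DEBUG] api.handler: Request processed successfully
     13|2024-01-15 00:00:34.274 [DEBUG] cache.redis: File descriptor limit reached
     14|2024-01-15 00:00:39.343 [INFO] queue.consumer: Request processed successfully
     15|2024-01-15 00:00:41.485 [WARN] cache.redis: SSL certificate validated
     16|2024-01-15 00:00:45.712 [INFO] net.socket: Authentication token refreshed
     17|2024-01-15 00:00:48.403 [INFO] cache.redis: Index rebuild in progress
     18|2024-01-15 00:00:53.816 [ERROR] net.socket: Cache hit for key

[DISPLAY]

  ┠───────────────────────┃ FileViewer       ┃ 
  ┃┌────┬────┬────┬────┐  ┠──────────────────┨ 
  ┃│  1 │  4 │ 10 │  8 │  ┃2024-01-15 00:00:▲┃ 
  ┃├────┼────┼────┼────┤  ┃2024-01-15 00:00:█┃ 
 ┏┃│  7 │  2 │ 12 │ 11 │  ┃2024-01-15 00:00:░┃ 
 ┃┃├────┼────┼────┼────┤  ┃2024-01-15 00:00:░┃ 
 ┠┃│  5 │ 13 │  3 │ 14 │  ┃2024-01-15 00:00:░┃ 
 ┃┃├────┼────┼────┼────┤  ┃2024-01-15 00:00:░┃ 
 ┃┃│  6 │ 15 │  9 │    │  ┃2024-01-15 00:00:░┃ 
 ┃┃└────┴────┴────┴────┘  ┃2024-01-15 00:00:░┃ 
 ┃┃Moves: 0               ┃2024-01-15 00:00:░┃ 
 ┃┃                       ┃2024-01-15 00:00:░┃ 
 ┃┃                       ┃2024-01-15 00:00:░┃ 
 ┃┃                       ┃2024-01-15 00:00:▼┃ 
 ┃┃                       ┗━━━━━━━━━━━━━━━━━━┛ 
 ┃┃                              ┃e┃           
 ┃┗━━━━━━━━━━━━━━━━━━━━━━━━━━━━━━┛ ┃           
 ┃                                 ┃           
 ┃                                 ┃           


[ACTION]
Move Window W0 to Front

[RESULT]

  ┠───────────────────────┃ FileViewer       ┃ 
  ┃┌────┬────┬────┬────┐  ┠──────────────────┨ 
  ┃│  1 │  4 │ 10 │  8 │  ┃2024-01-15 00:00:▲┃ 
  ┃├────┼────┼────┼────┤  ┃2024-01-15 00:00:█┃ 
 ┏━━━━━━━━━━━━━━━━━━━━━━━━━━━━━━━━━┓5 00:00:░┃ 
 ┃ HexEditor                       ┃5 00:00:░┃ 
 ┠─────────────────────────────────┨5 00:00:░┃ 
 ┃00000000  E9 95 65 e2 47 49 ca 87┃5 00:00:░┃ 
 ┃00000010  b4 49 e2 2a b4 f7 74 a0┃5 00:00:░┃ 
 ┃00000020  70 b9 02 7a 9c 3e ef 81┃5 00:00:░┃ 
 ┃00000030  14 14 cd 12 28 e8 3e 60┃5 00:00:░┃ 
 ┃00000040  72 72 72 72 72 58 b8 86┃5 00:00:░┃ 
 ┃00000050  59 59 a7 2e 2e c5 e6 e3┃5 00:00:░┃ 
 ┃00000060  0f 0f 0f 0f 61 61 61 61┃5 00:00:▼┃ 
 ┃00000070  e9 56 fb 39 4b ed 42 60┃━━━━━━━━━┛ 
 ┃00000080  c6 2a 26 a0 a0 82 e3 1e┃           
 ┃00000090  6c 03 b3 12 b1 76      ┃           
 ┃                                 ┃           
 ┃                                 ┃           


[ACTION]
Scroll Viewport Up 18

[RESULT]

  ┏━━━━━━━━━━━━━━━━━━━━━━━━━━━━━━┓             
  ┃ SlidingPuzzle         ┏━━━━━━━━━━━━━━━━━━┓ 
  ┠───────────────────────┃ FileViewer       ┃ 
  ┃┌────┬────┬────┬────┐  ┠──────────────────┨ 
  ┃│  1 │  4 │ 10 │  8 │  ┃2024-01-15 00:00:▲┃ 
  ┃├────┼────┼────┼────┤  ┃2024-01-15 00:00:█┃ 
 ┏━━━━━━━━━━━━━━━━━━━━━━━━━━━━━━━━━┓5 00:00:░┃ 
 ┃ HexEditor                       ┃5 00:00:░┃ 
 ┠─────────────────────────────────┨5 00:00:░┃ 
 ┃00000000  E9 95 65 e2 47 49 ca 87┃5 00:00:░┃ 
 ┃00000010  b4 49 e2 2a b4 f7 74 a0┃5 00:00:░┃ 
 ┃00000020  70 b9 02 7a 9c 3e ef 81┃5 00:00:░┃ 
 ┃00000030  14 14 cd 12 28 e8 3e 60┃5 00:00:░┃ 
 ┃00000040  72 72 72 72 72 58 b8 86┃5 00:00:░┃ 
 ┃00000050  59 59 a7 2e 2e c5 e6 e3┃5 00:00:░┃ 
 ┃00000060  0f 0f 0f 0f 61 61 61 61┃5 00:00:▼┃ 
 ┃00000070  e9 56 fb 39 4b ed 42 60┃━━━━━━━━━┛ 
 ┃00000080  c6 2a 26 a0 a0 82 e3 1e┃           
 ┃00000090  6c 03 b3 12 b1 76      ┃           


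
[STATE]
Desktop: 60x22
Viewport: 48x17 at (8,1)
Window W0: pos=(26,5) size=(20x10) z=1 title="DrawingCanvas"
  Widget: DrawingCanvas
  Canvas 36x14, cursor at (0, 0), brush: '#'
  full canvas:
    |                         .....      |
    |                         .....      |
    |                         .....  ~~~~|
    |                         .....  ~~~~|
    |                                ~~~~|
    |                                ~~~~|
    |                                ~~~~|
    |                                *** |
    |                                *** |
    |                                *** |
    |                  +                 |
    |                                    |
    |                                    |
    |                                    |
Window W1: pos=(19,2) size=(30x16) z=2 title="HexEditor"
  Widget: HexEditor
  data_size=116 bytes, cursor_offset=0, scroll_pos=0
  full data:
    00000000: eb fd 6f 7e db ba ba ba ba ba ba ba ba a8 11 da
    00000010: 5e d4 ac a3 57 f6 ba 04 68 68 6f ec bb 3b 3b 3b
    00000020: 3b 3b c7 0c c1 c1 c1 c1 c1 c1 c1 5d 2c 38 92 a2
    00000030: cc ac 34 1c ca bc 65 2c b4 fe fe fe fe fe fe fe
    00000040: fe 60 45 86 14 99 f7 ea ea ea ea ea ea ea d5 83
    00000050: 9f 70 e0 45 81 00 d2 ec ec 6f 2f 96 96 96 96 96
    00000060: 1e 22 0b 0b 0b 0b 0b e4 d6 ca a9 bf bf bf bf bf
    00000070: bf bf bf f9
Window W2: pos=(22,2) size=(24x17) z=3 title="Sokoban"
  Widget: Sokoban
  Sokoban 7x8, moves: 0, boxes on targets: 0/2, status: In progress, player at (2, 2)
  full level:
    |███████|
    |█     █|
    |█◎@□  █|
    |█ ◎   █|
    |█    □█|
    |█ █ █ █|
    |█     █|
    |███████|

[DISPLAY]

                                                
           ┏━━┏━━━━━━━━━━━━━━━━━━━━━━┓━━┓       
           ┃ H┃ Sokoban              ┃  ┃       
           ┠──┠──────────────────────┨──┨       
           ┃00┃███████               ┃a ┃       
           ┃00┃█     █               ┃6 ┃       
           ┃00┃█◎@□  █               ┃1 ┃       
           ┃00┃█ ◎   █               ┃c ┃       
           ┃00┃█    □█               ┃9 ┃       
           ┃00┃█ █ █ █               ┃0 ┃       
           ┃00┃█     █               ┃b ┃       
           ┃00┃███████               ┃  ┃       
           ┃  ┃Moves: 0  0/2         ┃  ┃       
           ┃  ┃                      ┃  ┃       
           ┃  ┃                      ┃  ┃       
           ┃  ┃                      ┃  ┃       
           ┗━━┃                      ┃━━┛       


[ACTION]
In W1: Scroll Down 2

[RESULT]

                                                
           ┏━━┏━━━━━━━━━━━━━━━━━━━━━━┓━━┓       
           ┃ H┃ Sokoban              ┃  ┃       
           ┠──┠──────────────────────┨──┨       
           ┃00┃███████               ┃1 ┃       
           ┃00┃█     █               ┃c ┃       
           ┃00┃█◎@□  █               ┃9 ┃       
           ┃00┃█ ◎   █               ┃0 ┃       
           ┃00┃█    □█               ┃b ┃       
           ┃00┃█ █ █ █               ┃  ┃       
           ┃  ┃█     █               ┃  ┃       
           ┃  ┃███████               ┃  ┃       
           ┃  ┃Moves: 0  0/2         ┃  ┃       
           ┃  ┃                      ┃  ┃       
           ┃  ┃                      ┃  ┃       
           ┃  ┃                      ┃  ┃       
           ┗━━┃                      ┃━━┛       


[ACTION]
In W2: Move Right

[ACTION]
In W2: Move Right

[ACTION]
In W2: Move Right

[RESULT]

                                                
           ┏━━┏━━━━━━━━━━━━━━━━━━━━━━┓━━┓       
           ┃ H┃ Sokoban              ┃  ┃       
           ┠──┠──────────────────────┨──┨       
           ┃00┃███████               ┃1 ┃       
           ┃00┃█     █               ┃c ┃       
           ┃00┃█◎  @□█               ┃9 ┃       
           ┃00┃█ ◎   █               ┃0 ┃       
           ┃00┃█    □█               ┃b ┃       
           ┃00┃█ █ █ █               ┃  ┃       
           ┃  ┃█     █               ┃  ┃       
           ┃  ┃███████               ┃  ┃       
           ┃  ┃Moves: 2  0/2         ┃  ┃       
           ┃  ┃                      ┃  ┃       
           ┃  ┃                      ┃  ┃       
           ┃  ┃                      ┃  ┃       
           ┗━━┃                      ┃━━┛       


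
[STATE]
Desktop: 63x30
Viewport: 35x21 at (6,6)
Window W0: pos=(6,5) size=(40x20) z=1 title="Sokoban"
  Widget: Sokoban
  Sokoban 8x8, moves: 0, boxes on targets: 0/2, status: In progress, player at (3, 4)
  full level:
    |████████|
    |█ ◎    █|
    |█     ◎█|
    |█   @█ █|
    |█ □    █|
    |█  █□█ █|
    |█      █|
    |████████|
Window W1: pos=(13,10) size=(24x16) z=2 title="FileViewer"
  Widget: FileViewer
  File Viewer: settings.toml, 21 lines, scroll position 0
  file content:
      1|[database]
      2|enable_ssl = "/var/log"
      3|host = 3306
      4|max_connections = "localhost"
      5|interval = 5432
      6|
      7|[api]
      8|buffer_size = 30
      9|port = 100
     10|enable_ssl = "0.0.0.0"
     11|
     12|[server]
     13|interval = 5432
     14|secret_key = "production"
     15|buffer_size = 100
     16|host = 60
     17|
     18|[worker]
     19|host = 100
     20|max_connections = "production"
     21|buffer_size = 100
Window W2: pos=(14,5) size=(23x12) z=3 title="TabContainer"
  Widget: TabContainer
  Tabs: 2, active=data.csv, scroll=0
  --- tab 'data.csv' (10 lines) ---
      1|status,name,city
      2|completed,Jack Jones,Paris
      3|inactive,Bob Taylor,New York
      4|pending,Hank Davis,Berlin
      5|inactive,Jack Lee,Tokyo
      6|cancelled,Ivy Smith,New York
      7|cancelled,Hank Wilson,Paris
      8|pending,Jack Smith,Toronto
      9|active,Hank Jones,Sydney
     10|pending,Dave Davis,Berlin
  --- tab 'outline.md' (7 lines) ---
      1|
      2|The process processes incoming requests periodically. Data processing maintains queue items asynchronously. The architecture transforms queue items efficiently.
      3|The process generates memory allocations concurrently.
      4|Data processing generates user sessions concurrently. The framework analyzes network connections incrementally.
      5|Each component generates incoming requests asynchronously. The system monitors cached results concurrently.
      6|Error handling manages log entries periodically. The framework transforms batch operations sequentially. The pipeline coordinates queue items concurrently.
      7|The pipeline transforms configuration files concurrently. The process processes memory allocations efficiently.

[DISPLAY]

┃ Sokoba┃ TabContainer        ┃    
┠───────┠─────────────────────┨────
┃███████┃[data.csv]│ outline.m┃    
┃█ ◎    ┃─────────────────────┃    
┃█     ┏┃status,name,city     ┃    
┃█   @█┃┃completed,Jack Jones,┃    
┃█ □   ┠┃inactive,Bob Taylor,N┃    
┃█  █□█┃┃pending,Hank Davis,Be┃    
┃█     ┃┃inactive,Jack Lee,Tok┃    
┃██████┃┃cancelled,Ivy Smith,N┃    
┃Moves:┃┗━━━━━━━━━━━━━━━━━━━━━┛    
┃      ┃interval = 5432      ░┃    
┃      ┃                     ░┃    
┃      ┃[api]                ░┃    
┃      ┃buffer_size = 30     ░┃    
┃      ┃port = 100           ░┃    
┃      ┃enable_ssl = "0.0.0.0░┃    
┃      ┃                     ░┃    
┗━━━━━━┃[server]             ▼┃━━━━
       ┗━━━━━━━━━━━━━━━━━━━━━━┛    
                                   


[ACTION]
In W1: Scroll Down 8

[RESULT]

┃ Sokoba┃ TabContainer        ┃    
┠───────┠─────────────────────┨────
┃███████┃[data.csv]│ outline.m┃    
┃█ ◎    ┃─────────────────────┃    
┃█     ┏┃status,name,city     ┃    
┃█   @█┃┃completed,Jack Jones,┃    
┃█ □   ┠┃inactive,Bob Taylor,N┃    
┃█  █□█┃┃pending,Hank Davis,Be┃    
┃█     ┃┃inactive,Jack Lee,Tok┃    
┃██████┃┃cancelled,Ivy Smith,N┃    
┃Moves:┃┗━━━━━━━━━━━━━━━━━━━━━┛    
┃      ┃interval = 5432      ░┃    
┃      ┃secret_key = "product░┃    
┃      ┃buffer_size = 100    ░┃    
┃      ┃host = 60            ░┃    
┃      ┃                     ░┃    
┃      ┃[worker]             █┃    
┃      ┃host = 100           ░┃    
┗━━━━━━┃max_connections = "pr▼┃━━━━
       ┗━━━━━━━━━━━━━━━━━━━━━━┛    
                                   


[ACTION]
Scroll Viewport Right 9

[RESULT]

 TabContainer        ┃        ┃    
─────────────────────┨────────┨    
[data.csv]│ outline.m┃        ┃    
─────────────────────┃        ┃    
status,name,city     ┃        ┃    
completed,Jack Jones,┃        ┃    
inactive,Bob Taylor,N┃        ┃    
pending,Hank Davis,Be┃        ┃    
inactive,Jack Lee,Tok┃        ┃    
cancelled,Ivy Smith,N┃        ┃    
━━━━━━━━━━━━━━━━━━━━━┛        ┃    
nterval = 5432      ░┃        ┃    
ecret_key = "product░┃        ┃    
uffer_size = 100    ░┃        ┃    
ost = 60            ░┃        ┃    
                    ░┃        ┃    
worker]             █┃        ┃    
ost = 100           ░┃        ┃    
ax_connections = "pr▼┃━━━━━━━━┛    
━━━━━━━━━━━━━━━━━━━━━┛             
                                   


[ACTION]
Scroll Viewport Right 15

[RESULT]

        ┃        ┃                 
────────┨────────┨                 
utline.m┃        ┃                 
────────┃        ┃                 
ity     ┃        ┃                 
k Jones,┃        ┃                 
Taylor,N┃        ┃                 
Davis,Be┃        ┃                 
 Lee,Tok┃        ┃                 
 Smith,N┃        ┃                 
━━━━━━━━┛        ┃                 
2      ░┃        ┃                 
product░┃        ┃                 
100    ░┃        ┃                 
       ░┃        ┃                 
       ░┃        ┃                 
       █┃        ┃                 
       ░┃        ┃                 
s = "pr▼┃━━━━━━━━┛                 
━━━━━━━━┛                          
                                   


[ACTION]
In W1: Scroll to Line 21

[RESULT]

        ┃        ┃                 
────────┨────────┨                 
utline.m┃        ┃                 
────────┃        ┃                 
ity     ┃        ┃                 
k Jones,┃        ┃                 
Taylor,N┃        ┃                 
Davis,Be┃        ┃                 
 Lee,Tok┃        ┃                 
 Smith,N┃        ┃                 
━━━━━━━━┛        ┃                 
product░┃        ┃                 
100    ░┃        ┃                 
       ░┃        ┃                 
       ░┃        ┃                 
       ░┃        ┃                 
       ░┃        ┃                 
s = "pr█┃        ┃                 
100    ▼┃━━━━━━━━┛                 
━━━━━━━━┛                          
                                   


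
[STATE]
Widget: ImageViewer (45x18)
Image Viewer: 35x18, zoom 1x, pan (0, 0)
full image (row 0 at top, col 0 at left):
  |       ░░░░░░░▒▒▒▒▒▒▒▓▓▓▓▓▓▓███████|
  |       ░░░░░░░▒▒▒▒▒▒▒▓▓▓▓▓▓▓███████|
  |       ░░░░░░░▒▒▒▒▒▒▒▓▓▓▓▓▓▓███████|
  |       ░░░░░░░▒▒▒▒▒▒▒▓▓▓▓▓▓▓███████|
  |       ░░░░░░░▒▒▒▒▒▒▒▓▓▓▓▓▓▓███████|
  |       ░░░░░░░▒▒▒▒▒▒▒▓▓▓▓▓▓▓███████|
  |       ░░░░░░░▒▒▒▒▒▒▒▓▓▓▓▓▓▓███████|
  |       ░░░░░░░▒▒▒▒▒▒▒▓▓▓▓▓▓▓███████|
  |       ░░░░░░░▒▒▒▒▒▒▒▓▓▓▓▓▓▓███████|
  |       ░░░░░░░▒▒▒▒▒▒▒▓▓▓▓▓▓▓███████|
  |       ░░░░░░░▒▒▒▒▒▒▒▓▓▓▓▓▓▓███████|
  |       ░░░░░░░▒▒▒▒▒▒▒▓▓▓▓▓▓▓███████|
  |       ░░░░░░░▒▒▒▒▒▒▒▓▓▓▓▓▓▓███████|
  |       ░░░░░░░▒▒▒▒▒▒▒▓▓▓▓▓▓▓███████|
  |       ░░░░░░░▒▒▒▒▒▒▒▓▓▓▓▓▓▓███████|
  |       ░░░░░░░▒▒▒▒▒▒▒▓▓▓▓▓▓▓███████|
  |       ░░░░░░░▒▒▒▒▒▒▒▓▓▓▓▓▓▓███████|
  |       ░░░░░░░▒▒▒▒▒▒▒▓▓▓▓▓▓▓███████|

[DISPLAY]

       ░░░░░░░▒▒▒▒▒▒▒▓▓▓▓▓▓▓███████          
       ░░░░░░░▒▒▒▒▒▒▒▓▓▓▓▓▓▓███████          
       ░░░░░░░▒▒▒▒▒▒▒▓▓▓▓▓▓▓███████          
       ░░░░░░░▒▒▒▒▒▒▒▓▓▓▓▓▓▓███████          
       ░░░░░░░▒▒▒▒▒▒▒▓▓▓▓▓▓▓███████          
       ░░░░░░░▒▒▒▒▒▒▒▓▓▓▓▓▓▓███████          
       ░░░░░░░▒▒▒▒▒▒▒▓▓▓▓▓▓▓███████          
       ░░░░░░░▒▒▒▒▒▒▒▓▓▓▓▓▓▓███████          
       ░░░░░░░▒▒▒▒▒▒▒▓▓▓▓▓▓▓███████          
       ░░░░░░░▒▒▒▒▒▒▒▓▓▓▓▓▓▓███████          
       ░░░░░░░▒▒▒▒▒▒▒▓▓▓▓▓▓▓███████          
       ░░░░░░░▒▒▒▒▒▒▒▓▓▓▓▓▓▓███████          
       ░░░░░░░▒▒▒▒▒▒▒▓▓▓▓▓▓▓███████          
       ░░░░░░░▒▒▒▒▒▒▒▓▓▓▓▓▓▓███████          
       ░░░░░░░▒▒▒▒▒▒▒▓▓▓▓▓▓▓███████          
       ░░░░░░░▒▒▒▒▒▒▒▓▓▓▓▓▓▓███████          
       ░░░░░░░▒▒▒▒▒▒▒▓▓▓▓▓▓▓███████          
       ░░░░░░░▒▒▒▒▒▒▒▓▓▓▓▓▓▓███████          


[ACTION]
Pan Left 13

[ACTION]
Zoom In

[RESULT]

              ░░░░░░░░░░░░░░▒▒▒▒▒▒▒▒▒▒▒▒▒▒▓▓▓
              ░░░░░░░░░░░░░░▒▒▒▒▒▒▒▒▒▒▒▒▒▒▓▓▓
              ░░░░░░░░░░░░░░▒▒▒▒▒▒▒▒▒▒▒▒▒▒▓▓▓
              ░░░░░░░░░░░░░░▒▒▒▒▒▒▒▒▒▒▒▒▒▒▓▓▓
              ░░░░░░░░░░░░░░▒▒▒▒▒▒▒▒▒▒▒▒▒▒▓▓▓
              ░░░░░░░░░░░░░░▒▒▒▒▒▒▒▒▒▒▒▒▒▒▓▓▓
              ░░░░░░░░░░░░░░▒▒▒▒▒▒▒▒▒▒▒▒▒▒▓▓▓
              ░░░░░░░░░░░░░░▒▒▒▒▒▒▒▒▒▒▒▒▒▒▓▓▓
              ░░░░░░░░░░░░░░▒▒▒▒▒▒▒▒▒▒▒▒▒▒▓▓▓
              ░░░░░░░░░░░░░░▒▒▒▒▒▒▒▒▒▒▒▒▒▒▓▓▓
              ░░░░░░░░░░░░░░▒▒▒▒▒▒▒▒▒▒▒▒▒▒▓▓▓
              ░░░░░░░░░░░░░░▒▒▒▒▒▒▒▒▒▒▒▒▒▒▓▓▓
              ░░░░░░░░░░░░░░▒▒▒▒▒▒▒▒▒▒▒▒▒▒▓▓▓
              ░░░░░░░░░░░░░░▒▒▒▒▒▒▒▒▒▒▒▒▒▒▓▓▓
              ░░░░░░░░░░░░░░▒▒▒▒▒▒▒▒▒▒▒▒▒▒▓▓▓
              ░░░░░░░░░░░░░░▒▒▒▒▒▒▒▒▒▒▒▒▒▒▓▓▓
              ░░░░░░░░░░░░░░▒▒▒▒▒▒▒▒▒▒▒▒▒▒▓▓▓
              ░░░░░░░░░░░░░░▒▒▒▒▒▒▒▒▒▒▒▒▒▒▓▓▓


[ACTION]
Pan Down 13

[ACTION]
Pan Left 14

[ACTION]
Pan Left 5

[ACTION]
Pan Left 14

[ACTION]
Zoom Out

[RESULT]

       ░░░░░░░▒▒▒▒▒▒▒▓▓▓▓▓▓▓███████          
       ░░░░░░░▒▒▒▒▒▒▒▓▓▓▓▓▓▓███████          
       ░░░░░░░▒▒▒▒▒▒▒▓▓▓▓▓▓▓███████          
       ░░░░░░░▒▒▒▒▒▒▒▓▓▓▓▓▓▓███████          
       ░░░░░░░▒▒▒▒▒▒▒▓▓▓▓▓▓▓███████          
                                             
                                             
                                             
                                             
                                             
                                             
                                             
                                             
                                             
                                             
                                             
                                             
                                             


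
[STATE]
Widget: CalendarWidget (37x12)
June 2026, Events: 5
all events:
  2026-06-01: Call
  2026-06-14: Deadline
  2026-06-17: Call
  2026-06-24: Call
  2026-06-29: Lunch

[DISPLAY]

              June 2026              
Mo Tu We Th Fr Sa Su                 
 1*  2  3  4  5  6  7                
 8  9 10 11 12 13 14*                
15 16 17* 18 19 20 21                
22 23 24* 25 26 27 28                
29* 30                               
                                     
                                     
                                     
                                     
                                     


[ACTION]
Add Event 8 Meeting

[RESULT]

              June 2026              
Mo Tu We Th Fr Sa Su                 
 1*  2  3  4  5  6  7                
 8*  9 10 11 12 13 14*               
15 16 17* 18 19 20 21                
22 23 24* 25 26 27 28                
29* 30                               
                                     
                                     
                                     
                                     
                                     


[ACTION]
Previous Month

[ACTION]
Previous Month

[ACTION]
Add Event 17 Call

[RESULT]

              April 2026             
Mo Tu We Th Fr Sa Su                 
       1  2  3  4  5                 
 6  7  8  9 10 11 12                 
13 14 15 16 17* 18 19                
20 21 22 23 24 25 26                 
27 28 29 30                          
                                     
                                     
                                     
                                     
                                     
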